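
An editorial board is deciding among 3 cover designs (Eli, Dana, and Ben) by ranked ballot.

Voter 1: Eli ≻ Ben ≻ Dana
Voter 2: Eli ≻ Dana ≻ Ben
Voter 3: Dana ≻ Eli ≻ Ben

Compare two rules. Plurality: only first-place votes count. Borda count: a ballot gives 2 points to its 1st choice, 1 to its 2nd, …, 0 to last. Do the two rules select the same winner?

Plurality first-place counts: Eli 2, Dana 1, Ben 0 → Eli.
Borda totals: Eli 5, Dana 3, Ben 1 → Eli.
The two rules agree on Eli.

Yes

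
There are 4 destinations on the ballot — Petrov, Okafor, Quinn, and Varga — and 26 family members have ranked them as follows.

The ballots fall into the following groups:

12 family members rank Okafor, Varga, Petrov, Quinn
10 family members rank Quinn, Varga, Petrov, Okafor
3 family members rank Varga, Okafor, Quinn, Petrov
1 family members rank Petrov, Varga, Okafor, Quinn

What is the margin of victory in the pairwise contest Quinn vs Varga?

Ballots ranking Quinn above Varga: 10.
Ballots ranking Varga above Quinn: 12+3+1 = 16.
Varga wins 16–10, a margin of 6.

6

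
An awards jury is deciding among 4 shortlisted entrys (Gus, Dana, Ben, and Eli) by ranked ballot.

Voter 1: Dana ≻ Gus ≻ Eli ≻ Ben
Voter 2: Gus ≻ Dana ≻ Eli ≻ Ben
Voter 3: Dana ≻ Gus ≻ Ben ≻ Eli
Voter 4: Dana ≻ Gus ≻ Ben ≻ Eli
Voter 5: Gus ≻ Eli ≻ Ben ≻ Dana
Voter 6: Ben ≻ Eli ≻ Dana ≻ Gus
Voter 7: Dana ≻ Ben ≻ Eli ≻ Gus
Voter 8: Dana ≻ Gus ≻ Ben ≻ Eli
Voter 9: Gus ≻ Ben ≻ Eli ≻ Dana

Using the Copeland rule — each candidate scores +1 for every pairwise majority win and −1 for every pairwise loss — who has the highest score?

Pairwise results:
  Gus vs Dana: Dana wins 6–3.
  Gus vs Ben: Gus wins 7–2.
  Gus vs Eli: Gus wins 7–2.
  Dana vs Ben: Dana wins 6–3.
  Dana vs Eli: Dana wins 6–3.
  Ben vs Eli: Ben wins 6–3.
Copeland scores (wins − losses):
  Gus: 2 − 1 = 1
  Dana: 3 − 0 = 3
  Ben: 1 − 2 = -1
  Eli: 0 − 3 = -3
Dana has the best Copeland score.

Dana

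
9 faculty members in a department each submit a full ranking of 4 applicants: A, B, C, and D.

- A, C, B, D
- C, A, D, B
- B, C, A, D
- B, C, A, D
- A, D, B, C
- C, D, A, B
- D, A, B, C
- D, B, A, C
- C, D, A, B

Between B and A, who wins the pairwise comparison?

Ballots ranking B above A: 3.
Ballots ranking A above B: 6.
A wins the head-to-head, 6–3.

A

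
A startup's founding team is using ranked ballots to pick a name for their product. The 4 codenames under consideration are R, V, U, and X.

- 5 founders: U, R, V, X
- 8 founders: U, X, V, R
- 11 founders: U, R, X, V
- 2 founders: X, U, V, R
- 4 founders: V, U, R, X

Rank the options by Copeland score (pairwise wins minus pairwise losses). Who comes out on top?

Pairwise results:
  R vs V: R wins 16–14.
  R vs U: U wins 30–0.
  R vs X: R wins 20–10.
  V vs U: U wins 26–4.
  V vs X: X wins 21–9.
  U vs X: U wins 28–2.
Copeland scores (wins − losses):
  R: 2 − 1 = 1
  V: 0 − 3 = -3
  U: 3 − 0 = 3
  X: 1 − 2 = -1
U has the best Copeland score.

U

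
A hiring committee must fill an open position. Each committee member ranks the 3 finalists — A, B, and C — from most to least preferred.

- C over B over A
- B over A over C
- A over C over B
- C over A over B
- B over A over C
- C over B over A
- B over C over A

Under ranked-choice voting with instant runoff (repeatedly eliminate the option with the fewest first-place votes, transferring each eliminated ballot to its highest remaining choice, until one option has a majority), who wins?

C

Round 1: B 3, C 3, A 1. A has the fewest and is eliminated.
Round 2: C 4, B 3. C has a majority.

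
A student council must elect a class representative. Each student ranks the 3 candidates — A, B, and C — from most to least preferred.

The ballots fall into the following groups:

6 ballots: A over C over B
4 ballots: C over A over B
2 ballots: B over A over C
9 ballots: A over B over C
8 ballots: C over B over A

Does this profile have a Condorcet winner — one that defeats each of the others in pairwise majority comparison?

Yes

Head-to-head results (29 voters total):
A vs B: A wins 19–10.
A vs C: A wins 17–12.
B vs C: C wins 18–11.
A beats each rival — B (19–10), C (17–12) — so A is the Condorcet winner.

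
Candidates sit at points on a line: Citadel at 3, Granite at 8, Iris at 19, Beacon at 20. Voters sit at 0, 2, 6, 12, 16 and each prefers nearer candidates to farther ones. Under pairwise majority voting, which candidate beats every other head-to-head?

With single-peaked preferences on a line, the Condorcet winner is the candidate closest to the median voter.
The median voter (position 6) is closest to Granite at 8.
Check: Granite vs Iris — voters closer to Granite: 4 of 5.

Granite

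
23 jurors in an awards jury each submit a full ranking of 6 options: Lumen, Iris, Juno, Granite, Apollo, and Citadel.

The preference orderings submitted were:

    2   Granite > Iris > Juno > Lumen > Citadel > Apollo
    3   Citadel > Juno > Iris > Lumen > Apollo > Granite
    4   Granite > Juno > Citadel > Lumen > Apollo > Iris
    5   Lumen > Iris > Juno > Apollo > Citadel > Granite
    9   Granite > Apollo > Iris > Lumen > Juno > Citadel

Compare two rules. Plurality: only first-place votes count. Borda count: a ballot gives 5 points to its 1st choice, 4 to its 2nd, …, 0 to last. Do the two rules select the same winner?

Plurality first-place counts: Lumen 5, Iris 0, Juno 0, Granite 15, Apollo 0, Citadel 3 → Granite.
Borda totals: Lumen 61, Iris 64, Juno 58, Granite 75, Apollo 53, Citadel 34 → Granite.
The two rules agree on Granite.

Yes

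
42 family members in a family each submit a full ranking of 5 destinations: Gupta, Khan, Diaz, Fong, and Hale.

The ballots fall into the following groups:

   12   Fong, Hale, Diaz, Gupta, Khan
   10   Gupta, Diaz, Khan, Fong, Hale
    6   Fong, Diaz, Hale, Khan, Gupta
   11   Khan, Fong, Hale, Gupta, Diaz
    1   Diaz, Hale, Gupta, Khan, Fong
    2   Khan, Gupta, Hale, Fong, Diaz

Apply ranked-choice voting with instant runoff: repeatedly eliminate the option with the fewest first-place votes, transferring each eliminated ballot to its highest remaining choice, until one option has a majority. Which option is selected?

Round 1: Fong 18, Khan 13, Gupta 10, Diaz 1, Hale 0. Hale has the fewest and is eliminated.
Round 2: Fong 18, Khan 13, Gupta 10, Diaz 1. Diaz has the fewest and is eliminated.
Round 3: Fong 18, Khan 13, Gupta 11. Gupta has the fewest and is eliminated.
Round 4: Khan 24, Fong 18. Khan has a majority.

Khan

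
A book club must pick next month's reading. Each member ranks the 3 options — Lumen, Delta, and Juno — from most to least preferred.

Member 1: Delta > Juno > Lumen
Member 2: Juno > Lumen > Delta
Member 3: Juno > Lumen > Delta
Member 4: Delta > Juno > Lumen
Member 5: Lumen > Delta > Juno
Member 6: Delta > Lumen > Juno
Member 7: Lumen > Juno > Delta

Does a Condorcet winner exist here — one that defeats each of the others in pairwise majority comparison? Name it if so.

Head-to-head results (7 voters total):
Lumen vs Delta: Lumen wins 4–3.
Lumen vs Juno: Juno wins 4–3.
Delta vs Juno: Delta wins 4–3.
No candidate beats all others: Lumen beats Delta beats Juno beats Lumen, a majority cycle.

None — there is no Condorcet winner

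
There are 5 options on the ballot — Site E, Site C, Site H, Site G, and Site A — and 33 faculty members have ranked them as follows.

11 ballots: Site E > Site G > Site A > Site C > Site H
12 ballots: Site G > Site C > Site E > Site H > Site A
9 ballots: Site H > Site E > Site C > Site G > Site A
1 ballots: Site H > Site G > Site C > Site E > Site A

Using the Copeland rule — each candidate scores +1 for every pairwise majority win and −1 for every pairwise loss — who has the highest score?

Pairwise results:
  Site E vs Site C: Site E wins 20–13.
  Site E vs Site H: Site E wins 23–10.
  Site E vs Site G: Site E wins 20–13.
  Site E vs Site A: Site E wins 33–0.
  Site C vs Site H: Site C wins 23–10.
  Site C vs Site G: Site G wins 24–9.
  Site C vs Site A: Site C wins 22–11.
  Site H vs Site G: Site G wins 23–10.
  Site H vs Site A: Site H wins 22–11.
  Site G vs Site A: Site G wins 33–0.
Copeland scores (wins − losses):
  Site E: 4 − 0 = 4
  Site C: 2 − 2 = 0
  Site H: 1 − 3 = -2
  Site G: 3 − 1 = 2
  Site A: 0 − 4 = -4
Site E has the best Copeland score.

Site E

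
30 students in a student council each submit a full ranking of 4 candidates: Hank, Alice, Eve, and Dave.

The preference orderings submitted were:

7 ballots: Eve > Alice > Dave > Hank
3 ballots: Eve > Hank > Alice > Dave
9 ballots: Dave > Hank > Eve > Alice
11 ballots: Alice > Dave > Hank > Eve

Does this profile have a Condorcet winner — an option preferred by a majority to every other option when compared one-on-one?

No

Head-to-head results (30 voters total):
Hank vs Alice: Alice wins 18–12.
Hank vs Eve: Hank wins 20–10.
Hank vs Dave: Dave wins 27–3.
Alice vs Eve: Eve wins 19–11.
Alice vs Dave: Alice wins 21–9.
Eve vs Dave: Dave wins 20–10.
No candidate beats all others: Hank beats Eve beats Alice beats Hank, a majority cycle.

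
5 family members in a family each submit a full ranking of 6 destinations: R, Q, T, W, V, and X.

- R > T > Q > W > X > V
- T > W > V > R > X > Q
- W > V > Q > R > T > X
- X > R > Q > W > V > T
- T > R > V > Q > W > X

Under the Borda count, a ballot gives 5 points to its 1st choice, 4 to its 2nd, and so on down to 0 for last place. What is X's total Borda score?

Borda scores:
  R: 5 + 2 + 2 + 4 + 4 = 17
  Q: 3 + 0 + 3 + 3 + 2 = 11
  T: 4 + 5 + 1 + 0 + 5 = 15
  W: 2 + 4 + 5 + 2 + 1 = 14
  V: 0 + 3 + 4 + 1 + 3 = 11
  X: 1 + 1 + 0 + 5 + 0 = 7

7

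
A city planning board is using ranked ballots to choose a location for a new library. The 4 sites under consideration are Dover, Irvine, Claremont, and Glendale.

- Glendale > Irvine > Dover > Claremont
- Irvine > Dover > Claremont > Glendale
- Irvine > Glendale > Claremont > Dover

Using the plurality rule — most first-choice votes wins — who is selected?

Irvine

First-place vote totals:
  Dover: 0
  Irvine: 2
  Claremont: 0
  Glendale: 1
Irvine has the most first-place votes.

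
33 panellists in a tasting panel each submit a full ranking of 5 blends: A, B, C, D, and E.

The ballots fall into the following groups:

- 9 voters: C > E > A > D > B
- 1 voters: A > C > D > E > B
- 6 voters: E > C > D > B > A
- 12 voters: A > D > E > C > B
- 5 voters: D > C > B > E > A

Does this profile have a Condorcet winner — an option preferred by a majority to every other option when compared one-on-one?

Head-to-head results (33 voters total):
A vs B: A wins 22–11.
A vs C: C wins 20–13.
A vs D: A wins 22–11.
A vs E: E wins 20–13.
B vs C: C wins 33–0.
B vs D: D wins 33–0.
B vs E: E wins 28–5.
C vs D: D wins 17–16.
C vs E: E wins 18–15.
D vs E: D wins 18–15.
No candidate beats all others: A beats D beats C beats A, a majority cycle.

No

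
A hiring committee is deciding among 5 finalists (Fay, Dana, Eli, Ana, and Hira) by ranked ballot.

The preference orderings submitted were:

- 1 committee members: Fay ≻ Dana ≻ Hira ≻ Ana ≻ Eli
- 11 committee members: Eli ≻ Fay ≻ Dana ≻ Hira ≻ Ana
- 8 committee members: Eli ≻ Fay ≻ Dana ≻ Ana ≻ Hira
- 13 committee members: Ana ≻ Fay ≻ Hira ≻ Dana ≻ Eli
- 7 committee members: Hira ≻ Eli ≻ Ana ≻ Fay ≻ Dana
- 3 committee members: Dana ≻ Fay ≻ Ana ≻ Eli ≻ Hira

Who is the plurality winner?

First-place vote totals:
  Fay: 1
  Dana: 3
  Eli: 19
  Ana: 13
  Hira: 7
Eli has the most first-place votes.

Eli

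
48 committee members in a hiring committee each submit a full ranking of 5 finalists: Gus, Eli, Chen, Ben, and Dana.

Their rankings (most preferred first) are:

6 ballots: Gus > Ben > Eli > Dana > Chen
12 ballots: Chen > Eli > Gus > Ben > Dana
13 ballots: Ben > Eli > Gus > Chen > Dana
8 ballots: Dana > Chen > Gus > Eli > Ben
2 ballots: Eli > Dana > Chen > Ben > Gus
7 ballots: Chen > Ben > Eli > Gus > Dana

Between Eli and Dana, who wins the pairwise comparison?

Eli

Ballots ranking Eli above Dana: 6+12+13+2+7 = 40.
Ballots ranking Dana above Eli: 8.
Eli wins the head-to-head, 40–8.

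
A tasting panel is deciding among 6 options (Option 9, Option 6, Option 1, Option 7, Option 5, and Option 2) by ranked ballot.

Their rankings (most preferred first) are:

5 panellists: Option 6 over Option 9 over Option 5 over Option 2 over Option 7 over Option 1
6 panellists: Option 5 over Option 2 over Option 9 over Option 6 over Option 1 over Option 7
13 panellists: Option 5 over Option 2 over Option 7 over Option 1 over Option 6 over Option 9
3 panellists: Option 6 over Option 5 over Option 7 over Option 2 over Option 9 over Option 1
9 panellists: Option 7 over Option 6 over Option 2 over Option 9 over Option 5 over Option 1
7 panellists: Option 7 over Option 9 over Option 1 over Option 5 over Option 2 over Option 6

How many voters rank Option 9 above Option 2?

12

Ballots ranking Option 9 above Option 2: 5+7 = 12.
Ballots ranking Option 2 above Option 9: 6+13+3+9 = 31.
So 12 of 43 voters prefer Option 9 to Option 2.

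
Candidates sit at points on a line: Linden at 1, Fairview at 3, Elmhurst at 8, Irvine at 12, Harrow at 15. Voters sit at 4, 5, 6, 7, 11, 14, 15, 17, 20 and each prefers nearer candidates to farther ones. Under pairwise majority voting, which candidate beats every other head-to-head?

With single-peaked preferences on a line, the Condorcet winner is the candidate closest to the median voter.
The median voter (position 11) is closest to Irvine at 12.
Check: Irvine vs Linden — voters closer to Irvine: 6 of 9.

Irvine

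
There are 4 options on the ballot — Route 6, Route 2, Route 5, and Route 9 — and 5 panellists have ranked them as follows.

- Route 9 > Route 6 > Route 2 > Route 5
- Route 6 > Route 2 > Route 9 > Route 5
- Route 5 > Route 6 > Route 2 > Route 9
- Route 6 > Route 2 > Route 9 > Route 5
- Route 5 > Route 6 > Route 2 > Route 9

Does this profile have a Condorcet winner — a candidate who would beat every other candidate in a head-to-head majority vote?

Head-to-head results (5 voters total):
Route 6 vs Route 2: Route 6 wins 5–0.
Route 6 vs Route 5: Route 6 wins 3–2.
Route 6 vs Route 9: Route 6 wins 4–1.
Route 2 vs Route 5: Route 2 wins 3–2.
Route 2 vs Route 9: Route 2 wins 4–1.
Route 5 vs Route 9: Route 9 wins 3–2.
Route 6 beats each rival — Route 2 (5–0), Route 5 (3–2), Route 9 (4–1) — so Route 6 is the Condorcet winner.

Yes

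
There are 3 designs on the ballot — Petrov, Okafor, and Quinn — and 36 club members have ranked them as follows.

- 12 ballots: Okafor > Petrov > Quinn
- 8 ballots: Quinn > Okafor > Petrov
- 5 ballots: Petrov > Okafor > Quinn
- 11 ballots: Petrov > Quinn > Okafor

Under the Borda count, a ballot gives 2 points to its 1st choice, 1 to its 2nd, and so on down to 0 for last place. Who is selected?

Borda scores:
  Petrov: 12·1 + 8·0 + 5·2 + 11·2 = 44
  Okafor: 12·2 + 8·1 + 5·1 + 11·0 = 37
  Quinn: 12·0 + 8·2 + 5·0 + 11·1 = 27
Petrov has the highest total.

Petrov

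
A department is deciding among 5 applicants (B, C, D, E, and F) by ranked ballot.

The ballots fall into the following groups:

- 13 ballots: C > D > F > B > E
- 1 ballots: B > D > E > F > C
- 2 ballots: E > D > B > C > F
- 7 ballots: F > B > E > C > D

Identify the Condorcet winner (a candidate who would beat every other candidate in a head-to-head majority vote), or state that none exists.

C

Head-to-head results (23 voters total):
B vs C: C wins 13–10.
B vs D: D wins 15–8.
B vs E: B wins 21–2.
B vs F: F wins 20–3.
C vs D: C wins 20–3.
C vs E: C wins 13–10.
C vs F: C wins 15–8.
D vs E: D wins 14–9.
D vs F: D wins 16–7.
E vs F: F wins 20–3.
C beats each rival — B (13–10), D (20–3), E (13–10), F (15–8) — so C is the Condorcet winner.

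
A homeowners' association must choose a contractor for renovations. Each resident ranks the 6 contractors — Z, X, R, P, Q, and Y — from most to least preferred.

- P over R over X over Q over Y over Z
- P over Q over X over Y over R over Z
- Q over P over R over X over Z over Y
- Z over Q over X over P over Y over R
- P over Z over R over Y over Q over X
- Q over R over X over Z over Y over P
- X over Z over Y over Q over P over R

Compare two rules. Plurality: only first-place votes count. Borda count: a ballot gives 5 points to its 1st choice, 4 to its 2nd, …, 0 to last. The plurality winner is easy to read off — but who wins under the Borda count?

Plurality first-place counts: Z 1, X 1, R 0, P 3, Q 2, Y 0 → P.
Borda totals: Z 16, X 19, R 15, P 22, Q 23, Y 10 → Q.

Q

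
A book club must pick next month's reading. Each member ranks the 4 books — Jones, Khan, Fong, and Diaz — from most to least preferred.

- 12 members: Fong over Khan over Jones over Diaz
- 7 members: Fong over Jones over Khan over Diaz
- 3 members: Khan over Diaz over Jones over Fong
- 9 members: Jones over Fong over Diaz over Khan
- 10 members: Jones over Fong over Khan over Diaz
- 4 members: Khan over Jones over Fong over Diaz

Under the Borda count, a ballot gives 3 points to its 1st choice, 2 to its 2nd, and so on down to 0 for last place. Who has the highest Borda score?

Borda scores:
  Jones: 12·1 + 7·2 + 3·1 + 9·3 + 10·3 + 4·2 = 94
  Khan: 12·2 + 7·1 + 3·3 + 9·0 + 10·1 + 4·3 = 62
  Fong: 12·3 + 7·3 + 3·0 + 9·2 + 10·2 + 4·1 = 99
  Diaz: 12·0 + 7·0 + 3·2 + 9·1 + 10·0 + 4·0 = 15
Fong has the highest total.

Fong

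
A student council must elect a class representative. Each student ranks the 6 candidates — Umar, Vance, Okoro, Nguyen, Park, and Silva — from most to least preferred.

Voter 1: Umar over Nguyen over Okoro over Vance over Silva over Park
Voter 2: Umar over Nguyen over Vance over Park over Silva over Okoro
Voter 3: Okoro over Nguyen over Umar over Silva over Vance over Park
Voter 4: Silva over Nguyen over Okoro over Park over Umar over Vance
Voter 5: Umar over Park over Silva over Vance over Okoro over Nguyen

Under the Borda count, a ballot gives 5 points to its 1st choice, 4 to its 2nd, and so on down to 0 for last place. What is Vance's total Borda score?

8

Borda scores:
  Umar: 5 + 5 + 3 + 1 + 5 = 19
  Vance: 2 + 3 + 1 + 0 + 2 = 8
  Okoro: 3 + 0 + 5 + 3 + 1 = 12
  Nguyen: 4 + 4 + 4 + 4 + 0 = 16
  Park: 0 + 2 + 0 + 2 + 4 = 8
  Silva: 1 + 1 + 2 + 5 + 3 = 12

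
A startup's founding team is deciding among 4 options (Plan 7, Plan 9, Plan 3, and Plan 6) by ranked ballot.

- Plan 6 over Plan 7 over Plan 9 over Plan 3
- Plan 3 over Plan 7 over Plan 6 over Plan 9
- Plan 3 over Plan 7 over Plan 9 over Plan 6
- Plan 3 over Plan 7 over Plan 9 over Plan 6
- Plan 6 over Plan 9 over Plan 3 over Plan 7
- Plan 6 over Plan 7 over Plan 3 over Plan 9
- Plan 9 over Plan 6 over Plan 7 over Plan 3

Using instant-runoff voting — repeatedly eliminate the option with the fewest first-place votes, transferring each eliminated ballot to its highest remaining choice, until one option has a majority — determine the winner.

Plan 6

Round 1: Plan 3 3, Plan 6 3, Plan 9 1, Plan 7 0. Plan 7 has the fewest and is eliminated.
Round 2: Plan 3 3, Plan 6 3, Plan 9 1. Plan 9 has the fewest and is eliminated.
Round 3: Plan 6 4, Plan 3 3. Plan 6 has a majority.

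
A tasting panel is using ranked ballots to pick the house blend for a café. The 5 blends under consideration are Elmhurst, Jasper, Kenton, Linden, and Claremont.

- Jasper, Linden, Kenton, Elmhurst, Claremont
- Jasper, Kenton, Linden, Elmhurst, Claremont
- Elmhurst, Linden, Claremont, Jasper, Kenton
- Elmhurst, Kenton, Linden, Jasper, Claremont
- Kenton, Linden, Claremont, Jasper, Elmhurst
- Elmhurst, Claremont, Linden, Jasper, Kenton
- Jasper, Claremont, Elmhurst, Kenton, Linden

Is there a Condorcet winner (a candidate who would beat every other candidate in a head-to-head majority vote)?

No

Head-to-head results (7 voters total):
Elmhurst vs Jasper: Jasper wins 4–3.
Elmhurst vs Kenton: Elmhurst wins 4–3.
Elmhurst vs Linden: Elmhurst wins 4–3.
Elmhurst vs Claremont: Elmhurst wins 5–2.
Jasper vs Kenton: Jasper wins 5–2.
Jasper vs Linden: Linden wins 4–3.
Jasper vs Claremont: Jasper wins 4–3.
Kenton vs Linden: Kenton wins 4–3.
Kenton vs Claremont: Kenton wins 4–3.
Linden vs Claremont: Linden wins 5–2.
No candidate beats all others: Elmhurst beats Linden beats Jasper beats Elmhurst, a majority cycle.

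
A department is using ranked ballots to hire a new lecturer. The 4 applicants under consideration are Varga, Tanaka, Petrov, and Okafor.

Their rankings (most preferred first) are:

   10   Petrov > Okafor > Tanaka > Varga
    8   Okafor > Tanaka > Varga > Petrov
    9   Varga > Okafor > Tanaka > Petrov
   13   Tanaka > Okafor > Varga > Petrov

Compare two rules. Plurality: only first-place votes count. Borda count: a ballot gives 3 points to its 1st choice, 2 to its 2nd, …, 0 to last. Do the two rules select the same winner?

Plurality first-place counts: Varga 9, Tanaka 13, Petrov 10, Okafor 8 → Tanaka.
Borda totals: Varga 48, Tanaka 74, Petrov 30, Okafor 88 → Okafor.
The two rules disagree: plurality picks Tanaka, Borda picks Okafor.

No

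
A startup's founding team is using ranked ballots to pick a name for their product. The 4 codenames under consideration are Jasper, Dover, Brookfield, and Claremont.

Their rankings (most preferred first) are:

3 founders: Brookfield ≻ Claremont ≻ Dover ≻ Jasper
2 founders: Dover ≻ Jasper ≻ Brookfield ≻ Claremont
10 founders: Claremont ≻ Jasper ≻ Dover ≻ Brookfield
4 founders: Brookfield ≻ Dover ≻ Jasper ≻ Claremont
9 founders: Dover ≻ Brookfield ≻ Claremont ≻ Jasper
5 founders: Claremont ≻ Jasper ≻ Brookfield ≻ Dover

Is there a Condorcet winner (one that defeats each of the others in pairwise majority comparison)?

No

Head-to-head results (33 voters total):
Jasper vs Dover: Dover wins 18–15.
Jasper vs Brookfield: Jasper wins 17–16.
Jasper vs Claremont: Claremont wins 27–6.
Dover vs Brookfield: Dover wins 21–12.
Dover vs Claremont: Claremont wins 18–15.
Brookfield vs Claremont: Brookfield wins 18–15.
No candidate beats all others: Jasper beats Brookfield beats Claremont beats Jasper, a majority cycle.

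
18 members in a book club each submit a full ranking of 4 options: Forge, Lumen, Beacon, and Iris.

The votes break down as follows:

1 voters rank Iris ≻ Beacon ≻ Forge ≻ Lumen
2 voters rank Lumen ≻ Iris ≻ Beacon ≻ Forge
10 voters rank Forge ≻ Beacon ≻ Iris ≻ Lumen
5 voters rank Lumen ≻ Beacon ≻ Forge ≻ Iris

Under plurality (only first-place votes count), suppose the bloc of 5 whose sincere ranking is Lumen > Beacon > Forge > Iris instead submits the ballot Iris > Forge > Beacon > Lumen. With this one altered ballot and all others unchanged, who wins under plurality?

First-place totals with the altered ballot: Forge 10, Lumen 2, Beacon 0, Iris 6.
The winner is unchanged: still Forge.

Forge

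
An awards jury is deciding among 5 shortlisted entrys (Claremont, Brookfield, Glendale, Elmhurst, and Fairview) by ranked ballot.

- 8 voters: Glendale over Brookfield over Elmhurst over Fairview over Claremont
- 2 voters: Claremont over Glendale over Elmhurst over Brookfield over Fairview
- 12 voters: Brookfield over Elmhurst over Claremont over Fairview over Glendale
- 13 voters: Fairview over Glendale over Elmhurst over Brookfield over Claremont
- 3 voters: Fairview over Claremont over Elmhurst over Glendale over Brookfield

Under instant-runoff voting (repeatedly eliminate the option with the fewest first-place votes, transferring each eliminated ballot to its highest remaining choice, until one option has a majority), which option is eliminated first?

Round 1: Fairview 16, Brookfield 12, Glendale 8, Claremont 2, Elmhurst 0. Elmhurst has the fewest and is eliminated.
Round 2: Fairview 16, Brookfield 12, Glendale 8, Claremont 2. Claremont has the fewest and is eliminated.
Round 3: Fairview 16, Brookfield 12, Glendale 10. Glendale has the fewest and is eliminated.
Round 4: Brookfield 22, Fairview 16. Brookfield has a majority.

Elmhurst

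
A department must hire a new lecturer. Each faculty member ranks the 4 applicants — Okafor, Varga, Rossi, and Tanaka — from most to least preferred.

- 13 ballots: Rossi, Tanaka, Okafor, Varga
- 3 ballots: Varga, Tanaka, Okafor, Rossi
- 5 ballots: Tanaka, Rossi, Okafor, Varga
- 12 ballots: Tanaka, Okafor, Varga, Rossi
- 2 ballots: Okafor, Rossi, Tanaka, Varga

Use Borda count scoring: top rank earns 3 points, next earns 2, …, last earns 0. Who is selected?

Tanaka

Borda scores:
  Okafor: 13·1 + 3·1 + 5·1 + 12·2 + 2·3 = 51
  Varga: 13·0 + 3·3 + 5·0 + 12·1 + 2·0 = 21
  Rossi: 13·3 + 3·0 + 5·2 + 12·0 + 2·2 = 53
  Tanaka: 13·2 + 3·2 + 5·3 + 12·3 + 2·1 = 85
Tanaka has the highest total.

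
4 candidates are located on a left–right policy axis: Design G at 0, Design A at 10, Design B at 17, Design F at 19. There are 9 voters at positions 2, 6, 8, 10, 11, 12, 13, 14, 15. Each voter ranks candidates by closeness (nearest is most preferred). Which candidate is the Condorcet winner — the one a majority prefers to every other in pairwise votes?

With single-peaked preferences on a line, the Condorcet winner is the candidate closest to the median voter.
The median voter (position 11) is closest to Design A at 10.
Check: Design A vs Design G — voters closer to Design A: 8 of 9.

Design A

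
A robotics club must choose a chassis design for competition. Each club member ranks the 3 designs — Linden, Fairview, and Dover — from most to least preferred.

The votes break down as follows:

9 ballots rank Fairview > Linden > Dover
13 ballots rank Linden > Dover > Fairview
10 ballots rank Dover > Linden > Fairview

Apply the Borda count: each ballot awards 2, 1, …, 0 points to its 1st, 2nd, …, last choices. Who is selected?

Borda scores:
  Linden: 9·1 + 13·2 + 10·1 = 45
  Fairview: 9·2 + 13·0 + 10·0 = 18
  Dover: 9·0 + 13·1 + 10·2 = 33
Linden has the highest total.

Linden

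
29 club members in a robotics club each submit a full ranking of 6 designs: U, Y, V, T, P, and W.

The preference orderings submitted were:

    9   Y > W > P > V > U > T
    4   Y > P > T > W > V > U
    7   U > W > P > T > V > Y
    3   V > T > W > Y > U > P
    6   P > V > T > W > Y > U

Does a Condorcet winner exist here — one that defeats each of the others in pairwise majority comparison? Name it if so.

Head-to-head results (29 voters total):
U vs Y: Y wins 22–7.
U vs V: V wins 22–7.
U vs T: U wins 16–13.
U vs P: P wins 19–10.
U vs W: W wins 22–7.
Y vs V: V wins 16–13.
Y vs T: T wins 16–13.
Y vs P: Y wins 16–13.
Y vs W: W wins 16–13.
V vs T: V wins 18–11.
V vs P: P wins 26–3.
V vs W: W wins 20–9.
T vs P: P wins 26–3.
T vs W: W wins 16–13.
P vs W: W wins 19–10.
W beats each rival — U (22–7), Y (16–13), V (20–9), T (16–13), P (19–10) — so W is the Condorcet winner.

W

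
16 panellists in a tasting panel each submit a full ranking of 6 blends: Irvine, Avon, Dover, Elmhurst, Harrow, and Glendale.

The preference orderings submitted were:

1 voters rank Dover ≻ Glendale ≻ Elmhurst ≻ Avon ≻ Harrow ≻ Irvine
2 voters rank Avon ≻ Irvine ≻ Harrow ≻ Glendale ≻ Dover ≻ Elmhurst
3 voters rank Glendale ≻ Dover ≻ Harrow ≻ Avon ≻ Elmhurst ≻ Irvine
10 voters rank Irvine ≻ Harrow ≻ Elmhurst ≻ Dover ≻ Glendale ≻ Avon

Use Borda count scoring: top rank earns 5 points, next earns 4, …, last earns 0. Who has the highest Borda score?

Irvine

Borda scores:
  Irvine: 0 + 2·4 + 3·0 + 10·5 = 58
  Avon: 2 + 2·5 + 3·2 + 10·0 = 18
  Dover: 5 + 2·1 + 3·4 + 10·2 = 39
  Elmhurst: 3 + 2·0 + 3·1 + 10·3 = 36
  Harrow: 1 + 2·3 + 3·3 + 10·4 = 56
  Glendale: 4 + 2·2 + 3·5 + 10·1 = 33
Irvine has the highest total.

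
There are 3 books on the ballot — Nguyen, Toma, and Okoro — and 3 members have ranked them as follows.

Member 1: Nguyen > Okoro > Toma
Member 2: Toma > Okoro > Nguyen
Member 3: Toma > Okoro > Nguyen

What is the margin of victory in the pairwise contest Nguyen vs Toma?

1

Ballots ranking Nguyen above Toma: 1.
Ballots ranking Toma above Nguyen: 2.
Toma wins 2–1, a margin of 1.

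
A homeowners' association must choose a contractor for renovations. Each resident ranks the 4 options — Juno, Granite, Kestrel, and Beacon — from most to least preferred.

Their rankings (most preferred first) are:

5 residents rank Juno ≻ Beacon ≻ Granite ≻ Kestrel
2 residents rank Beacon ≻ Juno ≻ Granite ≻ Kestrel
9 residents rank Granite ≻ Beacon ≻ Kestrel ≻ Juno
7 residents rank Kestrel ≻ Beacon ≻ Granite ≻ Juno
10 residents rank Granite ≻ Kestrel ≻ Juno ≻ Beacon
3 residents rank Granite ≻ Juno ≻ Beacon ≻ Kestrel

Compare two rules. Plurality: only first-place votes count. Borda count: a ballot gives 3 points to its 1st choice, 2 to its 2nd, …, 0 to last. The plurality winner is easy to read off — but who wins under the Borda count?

Granite

Plurality first-place counts: Juno 5, Granite 22, Kestrel 7, Beacon 2 → Granite.
Borda totals: Juno 35, Granite 80, Kestrel 50, Beacon 51 → Granite.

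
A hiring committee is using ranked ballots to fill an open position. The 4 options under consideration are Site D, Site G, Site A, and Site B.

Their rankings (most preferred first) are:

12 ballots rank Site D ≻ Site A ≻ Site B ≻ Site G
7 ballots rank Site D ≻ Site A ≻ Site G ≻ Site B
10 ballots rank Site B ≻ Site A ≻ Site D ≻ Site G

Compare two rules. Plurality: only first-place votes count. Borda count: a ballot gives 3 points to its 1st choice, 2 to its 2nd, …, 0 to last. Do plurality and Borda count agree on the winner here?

Yes

Plurality first-place counts: Site D 19, Site G 0, Site A 0, Site B 10 → Site D.
Borda totals: Site D 67, Site G 7, Site A 58, Site B 42 → Site D.
The two rules agree on Site D.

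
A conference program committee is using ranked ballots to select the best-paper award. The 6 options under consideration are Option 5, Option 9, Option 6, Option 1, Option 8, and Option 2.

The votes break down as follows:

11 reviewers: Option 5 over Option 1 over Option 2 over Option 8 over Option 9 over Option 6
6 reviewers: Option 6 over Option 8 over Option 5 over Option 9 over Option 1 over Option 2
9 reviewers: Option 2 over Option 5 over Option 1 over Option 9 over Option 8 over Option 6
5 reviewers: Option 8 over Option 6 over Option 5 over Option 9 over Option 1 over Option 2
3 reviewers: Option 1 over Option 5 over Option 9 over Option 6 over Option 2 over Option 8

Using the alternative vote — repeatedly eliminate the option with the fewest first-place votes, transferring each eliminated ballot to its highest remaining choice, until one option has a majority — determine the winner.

Round 1: Option 5 11, Option 2 9, Option 6 6, Option 8 5, Option 1 3, Option 9 0. Option 9 has the fewest and is eliminated.
Round 2: Option 5 11, Option 2 9, Option 6 6, Option 8 5, Option 1 3. Option 1 has the fewest and is eliminated.
Round 3: Option 5 14, Option 2 9, Option 6 6, Option 8 5. Option 8 has the fewest and is eliminated.
Round 4: Option 5 14, Option 6 11, Option 2 9. Option 2 has the fewest and is eliminated.
Round 5: Option 5 23, Option 6 11. Option 5 has a majority.

Option 5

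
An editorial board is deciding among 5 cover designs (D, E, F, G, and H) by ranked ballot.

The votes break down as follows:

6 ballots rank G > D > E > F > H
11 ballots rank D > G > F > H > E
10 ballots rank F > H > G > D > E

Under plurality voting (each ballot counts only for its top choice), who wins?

First-place vote totals:
  D: 11
  E: 0
  F: 10
  G: 6
  H: 0
D has the most first-place votes.

D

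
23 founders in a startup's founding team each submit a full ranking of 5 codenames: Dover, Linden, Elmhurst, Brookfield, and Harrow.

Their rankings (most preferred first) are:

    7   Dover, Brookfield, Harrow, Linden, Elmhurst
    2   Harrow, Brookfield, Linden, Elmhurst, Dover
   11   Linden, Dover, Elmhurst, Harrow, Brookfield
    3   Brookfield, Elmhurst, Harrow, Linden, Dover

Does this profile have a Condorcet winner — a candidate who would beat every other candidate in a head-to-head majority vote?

Head-to-head results (23 voters total):
Dover vs Linden: Linden wins 16–7.
Dover vs Elmhurst: Dover wins 18–5.
Dover vs Brookfield: Dover wins 18–5.
Dover vs Harrow: Dover wins 18–5.
Linden vs Elmhurst: Linden wins 20–3.
Linden vs Brookfield: Brookfield wins 12–11.
Linden vs Harrow: Harrow wins 12–11.
Elmhurst vs Brookfield: Brookfield wins 12–11.
Elmhurst vs Harrow: Elmhurst wins 14–9.
Brookfield vs Harrow: Harrow wins 13–10.
No candidate beats all others: Dover beats Brookfield beats Linden beats Dover, a majority cycle.

No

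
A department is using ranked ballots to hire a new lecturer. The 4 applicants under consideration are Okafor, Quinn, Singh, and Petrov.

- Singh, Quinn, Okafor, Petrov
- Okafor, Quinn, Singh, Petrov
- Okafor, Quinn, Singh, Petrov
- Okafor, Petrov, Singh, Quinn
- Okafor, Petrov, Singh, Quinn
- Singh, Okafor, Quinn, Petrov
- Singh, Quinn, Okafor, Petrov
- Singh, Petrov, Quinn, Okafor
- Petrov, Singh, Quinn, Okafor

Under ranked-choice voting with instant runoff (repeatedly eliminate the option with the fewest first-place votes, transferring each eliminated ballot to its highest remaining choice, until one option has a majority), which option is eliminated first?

Round 1: Okafor 4, Singh 4, Petrov 1, Quinn 0. Quinn has the fewest and is eliminated.
Round 2: Okafor 4, Singh 4, Petrov 1. Petrov has the fewest and is eliminated.
Round 3: Singh 5, Okafor 4. Singh has a majority.

Quinn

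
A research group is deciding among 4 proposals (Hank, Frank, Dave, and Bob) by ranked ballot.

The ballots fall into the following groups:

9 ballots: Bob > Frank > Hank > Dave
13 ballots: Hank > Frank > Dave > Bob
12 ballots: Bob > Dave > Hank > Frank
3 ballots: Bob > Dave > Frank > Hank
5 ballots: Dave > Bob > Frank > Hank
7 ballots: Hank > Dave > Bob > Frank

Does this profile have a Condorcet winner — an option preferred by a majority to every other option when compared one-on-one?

Head-to-head results (49 voters total):
Hank vs Frank: Hank wins 32–17.
Hank vs Dave: Hank wins 29–20.
Hank vs Bob: Bob wins 29–20.
Frank vs Dave: Dave wins 27–22.
Frank vs Bob: Bob wins 36–13.
Dave vs Bob: Dave wins 25–24.
No candidate beats all others: Hank beats Dave beats Bob beats Hank, a majority cycle.

No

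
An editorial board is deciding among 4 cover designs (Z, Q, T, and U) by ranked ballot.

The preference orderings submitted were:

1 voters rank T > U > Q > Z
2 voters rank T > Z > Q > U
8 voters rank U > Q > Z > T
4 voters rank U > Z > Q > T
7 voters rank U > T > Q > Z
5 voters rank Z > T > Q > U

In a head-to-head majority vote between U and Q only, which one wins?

Ballots ranking U above Q: 1+8+4+7 = 20.
Ballots ranking Q above U: 2+5 = 7.
U wins the head-to-head, 20–7.

U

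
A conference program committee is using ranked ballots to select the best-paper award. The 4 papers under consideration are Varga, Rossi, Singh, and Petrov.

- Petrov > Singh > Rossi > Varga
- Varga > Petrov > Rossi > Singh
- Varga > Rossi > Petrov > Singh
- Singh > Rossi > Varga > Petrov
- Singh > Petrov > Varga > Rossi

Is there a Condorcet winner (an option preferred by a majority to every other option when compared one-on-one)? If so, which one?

There is no Condorcet winner

Head-to-head results (5 voters total):
Varga vs Rossi: Varga wins 3–2.
Varga vs Singh: Singh wins 3–2.
Varga vs Petrov: Varga wins 3–2.
Rossi vs Singh: Singh wins 3–2.
Rossi vs Petrov: Petrov wins 3–2.
Singh vs Petrov: Petrov wins 3–2.
No candidate beats all others: Varga beats Petrov beats Singh beats Varga, a majority cycle.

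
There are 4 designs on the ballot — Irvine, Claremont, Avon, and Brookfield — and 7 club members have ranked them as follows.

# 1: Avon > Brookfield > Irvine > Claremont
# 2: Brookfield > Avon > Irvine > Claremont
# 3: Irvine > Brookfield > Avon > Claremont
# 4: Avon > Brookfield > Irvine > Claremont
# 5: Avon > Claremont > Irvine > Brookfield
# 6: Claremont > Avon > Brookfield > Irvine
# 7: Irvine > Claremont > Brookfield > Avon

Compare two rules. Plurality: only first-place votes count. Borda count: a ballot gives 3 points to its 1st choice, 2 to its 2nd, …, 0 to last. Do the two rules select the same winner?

Yes

Plurality first-place counts: Irvine 2, Claremont 1, Avon 3, Brookfield 1 → Avon.
Borda totals: Irvine 10, Claremont 7, Avon 14, Brookfield 11 → Avon.
The two rules agree on Avon.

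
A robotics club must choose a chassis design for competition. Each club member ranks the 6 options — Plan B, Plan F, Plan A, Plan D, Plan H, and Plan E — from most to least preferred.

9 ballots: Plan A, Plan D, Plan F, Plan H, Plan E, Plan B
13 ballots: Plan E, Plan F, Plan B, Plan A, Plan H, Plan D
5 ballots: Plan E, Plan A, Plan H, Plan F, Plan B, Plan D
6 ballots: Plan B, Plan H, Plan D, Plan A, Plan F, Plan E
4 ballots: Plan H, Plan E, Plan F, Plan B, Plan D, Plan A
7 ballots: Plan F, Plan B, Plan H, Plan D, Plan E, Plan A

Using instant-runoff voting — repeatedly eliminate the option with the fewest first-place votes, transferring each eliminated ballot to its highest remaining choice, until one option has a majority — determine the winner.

Round 1: Plan E 18, Plan A 9, Plan F 7, Plan B 6, Plan H 4, Plan D 0. Plan D has the fewest and is eliminated.
Round 2: Plan E 18, Plan A 9, Plan F 7, Plan B 6, Plan H 4. Plan H has the fewest and is eliminated.
Round 3: Plan E 22, Plan A 9, Plan F 7, Plan B 6. Plan B has the fewest and is eliminated.
Round 4: Plan E 22, Plan A 15, Plan F 7. Plan F has the fewest and is eliminated.
Round 5: Plan E 29, Plan A 15. Plan E has a majority.

Plan E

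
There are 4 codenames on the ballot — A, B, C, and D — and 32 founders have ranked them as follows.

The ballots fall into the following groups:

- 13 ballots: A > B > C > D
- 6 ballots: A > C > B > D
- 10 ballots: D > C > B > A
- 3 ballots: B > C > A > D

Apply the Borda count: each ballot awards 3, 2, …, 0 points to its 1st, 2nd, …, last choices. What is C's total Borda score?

Borda scores:
  A: 13·3 + 6·3 + 10·0 + 3·1 = 60
  B: 13·2 + 6·1 + 10·1 + 3·3 = 51
  C: 13·1 + 6·2 + 10·2 + 3·2 = 51
  D: 13·0 + 6·0 + 10·3 + 3·0 = 30

51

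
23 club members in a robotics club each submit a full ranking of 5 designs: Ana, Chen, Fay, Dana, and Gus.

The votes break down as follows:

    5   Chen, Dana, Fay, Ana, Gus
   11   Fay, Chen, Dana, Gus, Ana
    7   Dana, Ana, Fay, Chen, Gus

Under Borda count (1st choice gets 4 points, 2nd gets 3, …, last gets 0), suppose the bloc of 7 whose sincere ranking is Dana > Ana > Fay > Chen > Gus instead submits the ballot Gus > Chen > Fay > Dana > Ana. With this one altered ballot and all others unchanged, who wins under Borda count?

Chen

Borda totals with the altered ballot: Ana 5, Chen 74, Fay 68, Dana 44, Gus 39.
The switch changes the winner from Fay to Chen.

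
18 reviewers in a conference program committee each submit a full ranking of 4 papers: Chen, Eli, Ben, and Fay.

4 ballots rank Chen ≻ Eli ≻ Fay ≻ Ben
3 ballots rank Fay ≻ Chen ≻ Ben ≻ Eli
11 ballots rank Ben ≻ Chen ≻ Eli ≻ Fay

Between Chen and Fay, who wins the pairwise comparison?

Ballots ranking Chen above Fay: 4+11 = 15.
Ballots ranking Fay above Chen: 3.
Chen wins the head-to-head, 15–3.

Chen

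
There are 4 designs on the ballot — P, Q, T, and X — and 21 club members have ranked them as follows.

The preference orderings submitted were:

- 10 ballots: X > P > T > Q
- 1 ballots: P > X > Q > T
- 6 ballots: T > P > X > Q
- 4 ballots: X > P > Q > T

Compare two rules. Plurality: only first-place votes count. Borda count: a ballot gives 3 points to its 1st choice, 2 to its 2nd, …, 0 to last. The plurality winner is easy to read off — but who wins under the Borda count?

X

Plurality first-place counts: P 1, Q 0, T 6, X 14 → X.
Borda totals: P 43, Q 5, T 28, X 50 → X.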